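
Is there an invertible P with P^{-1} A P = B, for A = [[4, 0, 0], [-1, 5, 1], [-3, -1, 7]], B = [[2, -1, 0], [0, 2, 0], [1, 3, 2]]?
trace(A) = 16 but trace(B) = 6. The trace is a similarity invariant, so A and B are not similar.

No.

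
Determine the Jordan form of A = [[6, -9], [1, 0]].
J = [[3, 1], [0, 3]]

The characteristic polynomial is det(xI - A) = (x - 3)^2, so the eigenvalues are 3 (algebraic multiplicity 2).

For λ = 3: rank(A - 3I) = 1, rank((A - 3I)^2) = 0. The eigenspace has dimension 2 - 1 = 1, so there is 1 Jordan block; the rank sequence gives block sizes [2].

Assembling the blocks gives the Jordan form J above.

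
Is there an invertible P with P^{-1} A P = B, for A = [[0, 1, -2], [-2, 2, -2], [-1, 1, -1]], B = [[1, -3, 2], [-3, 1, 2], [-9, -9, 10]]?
trace(A) = 1 but trace(B) = 12. The trace is a similarity invariant, so A and B are not similar.

No.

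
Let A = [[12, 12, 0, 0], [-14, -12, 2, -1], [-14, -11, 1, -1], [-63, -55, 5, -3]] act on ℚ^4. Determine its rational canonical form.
The invariant factors of A (the non-unit diagonal entries of the Smith normal form of xI - A over ℚ[x]) are (x - 3)(x + 1)(x + 2)^2, each dividing the next. The characteristic polynomial is their product, (x - 3)(x + 1)(x + 2)^2.

The rational canonical form is the block-diagonal matrix of companion matrices C(f_i):
R = [[0, 0, 0, 12], [1, 0, 0, 20], [0, 1, 0, 7], [0, 0, 1, -2]].

R = [[0, 0, 0, 12], [1, 0, 0, 20], [0, 1, 0, 7], [0, 0, 1, -2]]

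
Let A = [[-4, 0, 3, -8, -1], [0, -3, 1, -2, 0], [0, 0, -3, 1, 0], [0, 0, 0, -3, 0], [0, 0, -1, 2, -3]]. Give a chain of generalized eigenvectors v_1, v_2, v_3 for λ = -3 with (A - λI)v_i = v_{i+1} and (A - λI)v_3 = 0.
We seek v_1 ∈ ker((A + 3I)^3) \ ker((A + 3I)^2), then set v_{i+1} = (A + 3I) v_i.

One such chain is v_1 = [[-2, 1, 2, 1, -2]]^T, v_2 = [[2, 0, 1, 0, 0]]^T, v_3 = [[1, 1, 0, 0, -1]]^T. Check: (A + 3I) v_3 = [[0, 0, 0, 0, 0]]^T = 0.

v_1 = [[-2, 1, 2, 1, -2]]^T, v_2 = [[2, 0, 1, 0, 0]]^T, v_3 = [[1, 1, 0, 0, -1]]^T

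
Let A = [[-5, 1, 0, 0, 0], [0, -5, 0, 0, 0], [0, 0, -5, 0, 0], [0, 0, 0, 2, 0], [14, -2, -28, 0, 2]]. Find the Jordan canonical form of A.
The characteristic polynomial is det(xI - A) = (x - 2)^2(x + 5)^3, so the eigenvalues are -5 (algebraic multiplicity 3), 2 (algebraic multiplicity 2).

For λ = -5: rank(A + 5I) = 3, rank((A + 5I)^2) = 2. The eigenspace has dimension 5 - 3 = 2, so there are 2 Jordan blocks; the rank sequence gives block sizes [2, 1].

For λ = 2: rank(A - 2I) = 3. The eigenspace has dimension 5 - 3 = 2, so there are 2 Jordan blocks; the rank sequence gives block sizes [1, 1].

Assembling the blocks gives the Jordan form J above.

J = [[-5, 1, 0, 0, 0], [0, -5, 0, 0, 0], [0, 0, -5, 0, 0], [0, 0, 0, 2, 0], [0, 0, 0, 0, 2]]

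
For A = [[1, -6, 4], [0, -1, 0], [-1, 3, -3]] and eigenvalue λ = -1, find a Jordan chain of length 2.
We seek v_1 ∈ ker((A + I)^2) \ ker(A + I), then set v_{i+1} = (A + I) v_i.

One such chain is v_1 = [[3, 0, -1]]^T, v_2 = [[2, 0, -1]]^T. Check: (A + I) v_2 = [[0, 0, 0]]^T = 0.

v_1 = [[3, 0, -1]]^T, v_2 = [[2, 0, -1]]^T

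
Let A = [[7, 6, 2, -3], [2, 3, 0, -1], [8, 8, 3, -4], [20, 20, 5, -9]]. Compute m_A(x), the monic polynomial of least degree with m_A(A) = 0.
The characteristic polynomial factors as (x - 1)^4. The minimal polynomial is ∏(x - λ)^{k_λ} where k_λ is the size of the largest Jordan block at λ.

For λ = 1: rank(A - I) = 2, and the largest Jordan block has size 3 (the smallest k with rank((A - I)^k) = rank((A - I)^(k+1))).

So m_A(x) = (x - 1)^3.

m_A(x) = (x - 1)^3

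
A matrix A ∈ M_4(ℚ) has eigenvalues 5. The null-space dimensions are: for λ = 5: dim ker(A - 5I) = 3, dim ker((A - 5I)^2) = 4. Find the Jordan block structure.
λ = 5: successive nullity increments [3, 1] count blocks of size ≥ k; block sizes are [2, 1, 1].

Jordan blocks: (5, 2), (5, 1), (5, 1)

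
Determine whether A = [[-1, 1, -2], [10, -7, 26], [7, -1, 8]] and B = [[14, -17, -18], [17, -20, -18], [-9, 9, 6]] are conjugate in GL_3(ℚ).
Two matrices over a field are similar if and only if they have the same invariant factors.

Both A and B have characteristic polynomial (x - 6)(x + 3)^2 and minimal polynomial (x - 6)(x + 3)^2. Computing further, both have invariant factors (x - 6)(x + 3)^2. Hence A and B are similar.

Yes.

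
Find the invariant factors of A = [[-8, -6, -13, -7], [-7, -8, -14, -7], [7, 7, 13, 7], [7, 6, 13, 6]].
x + 1, (x - 6)(x + 1)^2

The Jordan structure of A has elementary divisors (x + 1)^2, (x + 1), (x - 6). Arranging the block sizes at each eigenvalue in decreasing order and taking row products gives the invariant factors.

Invariant factors (smallest first, each dividing the next): x + 1, (x - 6)(x + 1)^2.

Check: the last factor (x - 6)(x + 1)^2 is the minimal polynomial, and the product (x - 6)(x + 1)^3 is the characteristic polynomial.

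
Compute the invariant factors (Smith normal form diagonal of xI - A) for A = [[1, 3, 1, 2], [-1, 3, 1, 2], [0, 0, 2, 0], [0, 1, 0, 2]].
x - 2, (x - 2)^3

The Jordan structure of A has elementary divisors (x - 2)^3, (x - 2). Arranging the block sizes at each eigenvalue in decreasing order and taking row products gives the invariant factors.

Invariant factors (smallest first, each dividing the next): x - 2, (x - 2)^3.

Check: the last factor (x - 2)^3 is the minimal polynomial, and the product (x - 2)^4 is the characteristic polynomial.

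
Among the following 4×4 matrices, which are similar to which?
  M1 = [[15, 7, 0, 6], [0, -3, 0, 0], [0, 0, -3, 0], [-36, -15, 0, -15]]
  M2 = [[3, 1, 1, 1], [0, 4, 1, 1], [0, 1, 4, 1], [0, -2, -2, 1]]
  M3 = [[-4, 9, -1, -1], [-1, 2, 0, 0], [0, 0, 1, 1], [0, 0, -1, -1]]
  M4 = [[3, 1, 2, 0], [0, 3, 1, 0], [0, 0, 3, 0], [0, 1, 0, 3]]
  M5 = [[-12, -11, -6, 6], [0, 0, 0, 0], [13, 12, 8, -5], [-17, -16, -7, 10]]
5 classes: {M1}, {M2}, {M3}, {M4}, {M5}

Characteristic polynomials: χ_{M1} = (x - 3)(x + 3)^3, χ_{M2} = (x - 3)^4, χ_{M3} = x^2(x + 1)^2, χ_{M4} = (x - 3)^4, χ_{M5} = x^2(x - 3)^2.

{M1}: invariant factors x + 3, (x - 3)(x + 3)^2.

{M2}: invariant factors x - 3, x - 3, (x - 3)^2.

{M3}: invariant factors x^2(x + 1)^2.

{M4}: invariant factors x - 3, (x - 3)^3.

{M5}: invariant factors x^2(x - 3)^2.

Matrices are similar if and only if their invariant-factor lists agree; the partition into similarity classes is {M1}, {M2}, {M3}, {M4}, {M5}.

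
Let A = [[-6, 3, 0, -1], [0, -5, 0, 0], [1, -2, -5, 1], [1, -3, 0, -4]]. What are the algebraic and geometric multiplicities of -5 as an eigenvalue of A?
algebraic multiplicity 4, geometric multiplicity 2

The characteristic polynomial is (x + 5)^4, so the factor x + 5 appears with exponent 4: the algebraic multiplicity is 4.

rank(A + 5I) = 2, so the eigenspace has dimension 4 - 2 = 2: the geometric multiplicity is 2.

Since 2 < 4, A is not diagonalizable.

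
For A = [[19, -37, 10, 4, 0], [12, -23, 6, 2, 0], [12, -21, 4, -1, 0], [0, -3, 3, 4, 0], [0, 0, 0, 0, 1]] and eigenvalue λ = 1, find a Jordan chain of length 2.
We seek v_1 ∈ ker((A - I)^2) \ ker(A - I), then set v_{i+1} = (A - I) v_i.

One such chain is v_1 = [[1, 1, 2, 0, 0]]^T, v_2 = [[1, 0, -3, 3, 0]]^T. Check: (A - I) v_2 = [[0, 0, 0, 0, 0]]^T = 0.

v_1 = [[1, 1, 2, 0, 0]]^T, v_2 = [[1, 0, -3, 3, 0]]^T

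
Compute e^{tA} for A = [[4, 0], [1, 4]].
A has Jordan form J = [[4, 1], [0, 4]] with A = PJP^{-1}, so e^{tA} = P e^{tJ} P^{-1}.

For a Jordan block J_k(λ), e^{tJ_k(λ)} = e^{λt} · (I + tN + t^2 N^2/2! + ... + t^{k-1} N^{k-1}/(k-1)!) where N is the nilpotent superdiagonal part.

Assembling the blocks and conjugating back gives the entries of e^{tA} as shown above.

e^{tA} = [[e^{4*t}, 0], [t*e^{4*t}, e^{4*t}]]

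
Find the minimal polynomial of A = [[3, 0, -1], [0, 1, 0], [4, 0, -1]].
m_A(x) = (x - 1)^2

The characteristic polynomial factors as (x - 1)^3. The minimal polynomial is ∏(x - λ)^{k_λ} where k_λ is the size of the largest Jordan block at λ.

For λ = 1: rank(A - I) = 1, and the largest Jordan block has size 2 (the smallest k with rank((A - I)^k) = rank((A - I)^(k+1))).

So m_A(x) = (x - 1)^2.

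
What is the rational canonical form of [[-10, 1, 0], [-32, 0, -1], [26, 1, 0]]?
The invariant factors of A (the non-unit diagonal entries of the Smith normal form of xI - A over ℚ[x]) are (x + 3)^2(x + 4), each dividing the next. The characteristic polynomial is their product, (x + 3)^2(x + 4).

The rational canonical form is the block-diagonal matrix of companion matrices C(f_i):
R = [[0, 0, -36], [1, 0, -33], [0, 1, -10]].

R = [[0, 0, -36], [1, 0, -33], [0, 1, -10]]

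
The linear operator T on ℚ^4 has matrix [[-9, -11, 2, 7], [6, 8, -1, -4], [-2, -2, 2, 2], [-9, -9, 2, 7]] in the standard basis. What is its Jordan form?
J = [[2, 1, 0, 0], [0, 2, 1, 0], [0, 0, 2, 0], [0, 0, 0, 2]]

The characteristic polynomial is det(xI - A) = (x - 2)^4, so the eigenvalues are 2 (algebraic multiplicity 4).

For λ = 2: rank(A - 2I) = 2, rank((A - 2I)^2) = 1, rank((A - 2I)^3) = 0. The eigenspace has dimension 4 - 2 = 2, so there are 2 Jordan blocks; the rank sequence gives block sizes [3, 1].

Assembling the blocks gives the Jordan form J above.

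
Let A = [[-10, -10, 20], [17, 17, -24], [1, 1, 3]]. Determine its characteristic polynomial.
χ_A(x) = x(x - 5)^2

xI - A = [[x + 10, 10, -20], [-17, x - 17, 24], [-1, -1, x - 3]].

Expanding det(xI - A) along the first row:
det(xI - A) = + (x + 10)·det([[x - 17, 24], [-1, x - 3]]) - (10)·det([[-17, 24], [-1, x - 3]]) + (-20)·det([[-17, x - 17], [-1, -1]]).

Evaluating gives χ_A(x) = x^3 - 10x^2 + 25x = x(x - 5)^2.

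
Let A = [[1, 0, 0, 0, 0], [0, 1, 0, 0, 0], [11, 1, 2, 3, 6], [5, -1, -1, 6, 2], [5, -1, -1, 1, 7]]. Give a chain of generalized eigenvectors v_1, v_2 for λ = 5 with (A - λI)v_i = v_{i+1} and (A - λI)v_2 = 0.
v_1 = [[0, 0, 2, 1, 1]]^T, v_2 = [[0, 0, 3, 1, 1]]^T

We seek v_1 ∈ ker((A - 5I)^2) \ ker(A - 5I), then set v_{i+1} = (A - 5I) v_i.

One such chain is v_1 = [[0, 0, 2, 1, 1]]^T, v_2 = [[0, 0, 3, 1, 1]]^T. Check: (A - 5I) v_2 = [[0, 0, 0, 0, 0]]^T = 0.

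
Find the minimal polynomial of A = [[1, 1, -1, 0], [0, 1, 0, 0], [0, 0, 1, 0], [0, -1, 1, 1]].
The characteristic polynomial factors as (x - 1)^4. The minimal polynomial is ∏(x - λ)^{k_λ} where k_λ is the size of the largest Jordan block at λ.

For λ = 1: rank(A - I) = 1, and the largest Jordan block has size 2 (the smallest k with rank((A - I)^k) = rank((A - I)^(k+1))).

So m_A(x) = (x - 1)^2.

m_A(x) = (x - 1)^2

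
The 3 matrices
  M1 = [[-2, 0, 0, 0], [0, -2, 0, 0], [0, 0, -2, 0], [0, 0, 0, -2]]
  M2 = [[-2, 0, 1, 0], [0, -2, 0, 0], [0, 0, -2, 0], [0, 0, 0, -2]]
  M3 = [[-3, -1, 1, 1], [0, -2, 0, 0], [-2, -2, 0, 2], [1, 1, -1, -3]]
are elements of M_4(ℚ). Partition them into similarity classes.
Characteristic polynomials: χ_{M1} = (x + 2)^4, χ_{M2} = (x + 2)^4, χ_{M3} = (x + 2)^4.

{M1}: invariant factors x + 2, x + 2, x + 2, x + 2.

{M2, M3}: invariant factors x + 2, x + 2, (x + 2)^2.

Matrices are similar if and only if their invariant-factor lists agree; the partition into similarity classes is {M1}, {M2, M3}.

2 classes: {M1}, {M2, M3}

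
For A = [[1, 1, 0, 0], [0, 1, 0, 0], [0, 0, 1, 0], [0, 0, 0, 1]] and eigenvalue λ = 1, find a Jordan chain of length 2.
We seek v_1 ∈ ker((A - I)^2) \ ker(A - I), then set v_{i+1} = (A - I) v_i.

One such chain is v_1 = [[0, 1, 0, -1]]^T, v_2 = [[1, 0, 0, 0]]^T. Check: (A - I) v_2 = [[0, 0, 0, 0]]^T = 0.

v_1 = [[0, 1, 0, -1]]^T, v_2 = [[1, 0, 0, 0]]^T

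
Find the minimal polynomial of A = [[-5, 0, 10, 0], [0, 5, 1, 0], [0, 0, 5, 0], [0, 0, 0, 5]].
m_A(x) = (x - 5)^2(x + 5)

The characteristic polynomial factors as (x - 5)^3(x + 5). The minimal polynomial is ∏(x - λ)^{k_λ} where k_λ is the size of the largest Jordan block at λ.

For λ = -5: rank(A + 5I) = 3, and the largest Jordan block has size 1 (the smallest k with rank((A + 5I)^k) = rank((A + 5I)^(k+1))).
For λ = 5: rank(A - 5I) = 2, and the largest Jordan block has size 2 (the smallest k with rank((A - 5I)^k) = rank((A - 5I)^(k+1))).

So m_A(x) = (x - 5)^2(x + 5).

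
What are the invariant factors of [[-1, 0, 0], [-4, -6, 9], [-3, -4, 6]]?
x^2(x + 1)

The Jordan structure of A has elementary divisors (x + 1), x^2. Arranging the block sizes at each eigenvalue in decreasing order and taking row products gives the invariant factors.

Invariant factors (smallest first, each dividing the next): x^2(x + 1).

Check: the last factor x^2(x + 1) is the minimal polynomial, and the product x^2(x + 1) is the characteristic polynomial.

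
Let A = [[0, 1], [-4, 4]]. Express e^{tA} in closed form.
e^{tA} = [[(1 - 2*t)*e^{2*t}, t*e^{2*t}], [-4*t*e^{2*t}, (2*t + 1)*e^{2*t}]]

A has Jordan form J = [[2, 1], [0, 2]] with A = PJP^{-1}, so e^{tA} = P e^{tJ} P^{-1}.

For a Jordan block J_k(λ), e^{tJ_k(λ)} = e^{λt} · (I + tN + t^2 N^2/2! + ... + t^{k-1} N^{k-1}/(k-1)!) where N is the nilpotent superdiagonal part.

Assembling the blocks and conjugating back gives the entries of e^{tA} as shown above.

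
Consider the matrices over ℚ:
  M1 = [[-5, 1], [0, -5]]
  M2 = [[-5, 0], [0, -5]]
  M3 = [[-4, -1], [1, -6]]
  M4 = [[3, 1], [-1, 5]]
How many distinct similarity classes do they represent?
Characteristic polynomials: χ_{M1} = (x + 5)^2, χ_{M2} = (x + 5)^2, χ_{M3} = (x + 5)^2, χ_{M4} = (x - 4)^2.

{M1, M3}: invariant factors (x + 5)^2.

{M2}: invariant factors x + 5, x + 5.

{M4}: invariant factors (x - 4)^2.

Matrices are similar if and only if their invariant-factor lists agree; the partition into similarity classes is {M1, M3}, {M2}, {M4}.

3 classes: {M1, M3}, {M2}, {M4}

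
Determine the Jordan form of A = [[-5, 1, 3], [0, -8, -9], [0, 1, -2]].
J = [[-5, 1, 0], [0, -5, 0], [0, 0, -5]]

The characteristic polynomial is det(xI - A) = (x + 5)^3, so the eigenvalues are -5 (algebraic multiplicity 3).

For λ = -5: rank(A + 5I) = 1, rank((A + 5I)^2) = 0. The eigenspace has dimension 3 - 1 = 2, so there are 2 Jordan blocks; the rank sequence gives block sizes [2, 1].

Assembling the blocks gives the Jordan form J above.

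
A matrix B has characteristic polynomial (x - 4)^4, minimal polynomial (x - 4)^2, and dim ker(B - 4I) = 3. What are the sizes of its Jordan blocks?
Jordan blocks: (4, 2), (4, 1), (4, 1)

λ = 4: algebraic multiplicity 4 (exponent in χ_B), largest block size 2 (exponent in m_B), 3 blocks (geometric multiplicity). These force block sizes [2, 1, 1].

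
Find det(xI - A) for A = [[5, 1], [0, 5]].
χ_A(x) = (x - 5)^2

xI - A = [[x - 5, -1], [0, x - 5]].

Expanding det(xI - A) along the first row:
det(xI - A) = + (x - 5)·det([[x - 5]]) - (-1)·det([[0]]).

Evaluating gives χ_A(x) = x^2 - 10x + 25 = (x - 5)^2.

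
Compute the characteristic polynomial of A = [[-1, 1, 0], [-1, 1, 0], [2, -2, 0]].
xI - A = [[x + 1, -1, 0], [1, x - 1, 0], [-2, 2, x]].

Expanding det(xI - A) along the first row:
det(xI - A) = + (x + 1)·det([[x - 1, 0], [2, x]]) - (-1)·det([[1, 0], [-2, x]]) + (0)·det([[1, x - 1], [-2, 2]]).

Evaluating gives χ_A(x) = x^3.

χ_A(x) = x^3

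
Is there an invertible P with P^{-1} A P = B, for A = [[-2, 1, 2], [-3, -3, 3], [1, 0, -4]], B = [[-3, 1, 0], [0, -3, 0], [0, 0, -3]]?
No.

Both have characteristic polynomial (x + 3)^3, but the minimal polynomial of A is (x + 3)^3 while the minimal polynomial of B is (x + 3)^2. The minimal polynomial is a similarity invariant, so A and B are not similar.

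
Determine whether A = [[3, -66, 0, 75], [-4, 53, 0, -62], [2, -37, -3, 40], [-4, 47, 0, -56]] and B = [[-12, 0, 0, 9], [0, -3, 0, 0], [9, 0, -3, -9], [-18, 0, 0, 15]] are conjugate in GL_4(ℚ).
Both have characteristic polynomial (x - 6)(x + 3)^3, but the minimal polynomial of A is (x - 6)(x + 3)^2 while the minimal polynomial of B is (x - 6)(x + 3). The minimal polynomial is a similarity invariant, so A and B are not similar.

No.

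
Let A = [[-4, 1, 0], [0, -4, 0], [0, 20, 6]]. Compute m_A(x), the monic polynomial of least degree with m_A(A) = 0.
m_A(x) = (x - 6)(x + 4)^2

The characteristic polynomial factors as (x - 6)(x + 4)^2. The minimal polynomial is ∏(x - λ)^{k_λ} where k_λ is the size of the largest Jordan block at λ.

For λ = -4: rank(A + 4I) = 2, and the largest Jordan block has size 2 (the smallest k with rank((A + 4I)^k) = rank((A + 4I)^(k+1))).
For λ = 6: rank(A - 6I) = 2, and the largest Jordan block has size 1 (the smallest k with rank((A - 6I)^k) = rank((A - 6I)^(k+1))).

So m_A(x) = (x - 6)(x + 4)^2.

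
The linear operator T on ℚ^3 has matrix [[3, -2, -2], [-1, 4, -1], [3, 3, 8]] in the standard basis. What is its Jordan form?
The characteristic polynomial is det(xI - A) = (x - 5)^3, so the eigenvalues are 5 (algebraic multiplicity 3).

For λ = 5: rank(A - 5I) = 1, rank((A - 5I)^2) = 0. The eigenspace has dimension 3 - 1 = 2, so there are 2 Jordan blocks; the rank sequence gives block sizes [2, 1].

Assembling the blocks gives the Jordan form J above.

J = [[5, 1, 0], [0, 5, 0], [0, 0, 5]]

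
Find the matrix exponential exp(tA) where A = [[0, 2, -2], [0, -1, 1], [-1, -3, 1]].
A has Jordan form J = [[0, 1, 0], [0, 0, 1], [0, 0, 0]] with A = PJP^{-1}, so e^{tA} = P e^{tJ} P^{-1}.

For a Jordan block J_k(λ), e^{tJ_k(λ)} = e^{λt} · (I + tN + t^2 N^2/2! + ... + t^{k-1} N^{k-1}/(k-1)!) where N is the nilpotent superdiagonal part.

Assembling the blocks and conjugating back gives the entries of e^{tA} as shown above.

e^{tA} = [[t^2 + 1, 2*t*(t + 1), -2*t], [-t^2/2, -t^2 - t + 1, t], [t*(-t - 2)/2, t*(-t - 3), t + 1]]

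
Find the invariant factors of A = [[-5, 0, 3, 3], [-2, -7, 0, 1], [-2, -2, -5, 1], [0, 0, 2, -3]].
The Jordan structure of A has elementary divisors (x + 5)^3, (x + 5). Arranging the block sizes at each eigenvalue in decreasing order and taking row products gives the invariant factors.

Invariant factors (smallest first, each dividing the next): x + 5, (x + 5)^3.

Check: the last factor (x + 5)^3 is the minimal polynomial, and the product (x + 5)^4 is the characteristic polynomial.

x + 5, (x + 5)^3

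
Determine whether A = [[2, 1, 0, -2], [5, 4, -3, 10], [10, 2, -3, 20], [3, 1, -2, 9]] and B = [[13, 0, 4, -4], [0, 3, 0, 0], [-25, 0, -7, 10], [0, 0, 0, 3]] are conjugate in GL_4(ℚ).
Both have characteristic polynomial (x - 3)^4, but the minimal polynomial of A is (x - 3)^3 while the minimal polynomial of B is (x - 3)^2. The minimal polynomial is a similarity invariant, so A and B are not similar.

No.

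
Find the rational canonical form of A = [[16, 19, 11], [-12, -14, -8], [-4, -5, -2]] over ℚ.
The invariant factors of A (the non-unit diagonal entries of the Smith normal form of xI - A over ℚ[x]) are x^3 + 4x - 4, each dividing the next. The characteristic polynomial is their product, x^3 + 4x - 4.

The rational canonical form is the block-diagonal matrix of companion matrices C(f_i):
R = [[0, 0, 4], [1, 0, -4], [0, 1, 0]].

Note the characteristic polynomial does not split into linear factors over ℚ, so A has no Jordan form over ℚ; the rational canonical form exists over any field.

R = [[0, 0, 4], [1, 0, -4], [0, 1, 0]]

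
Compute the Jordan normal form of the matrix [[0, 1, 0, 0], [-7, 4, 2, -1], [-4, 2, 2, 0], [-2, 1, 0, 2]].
J = [[2, 1, 0, 0], [0, 2, 1, 0], [0, 0, 2, 0], [0, 0, 0, 2]]

The characteristic polynomial is det(xI - A) = (x - 2)^4, so the eigenvalues are 2 (algebraic multiplicity 4).

For λ = 2: rank(A - 2I) = 2, rank((A - 2I)^2) = 1, rank((A - 2I)^3) = 0. The eigenspace has dimension 4 - 2 = 2, so there are 2 Jordan blocks; the rank sequence gives block sizes [3, 1].

Assembling the blocks gives the Jordan form J above.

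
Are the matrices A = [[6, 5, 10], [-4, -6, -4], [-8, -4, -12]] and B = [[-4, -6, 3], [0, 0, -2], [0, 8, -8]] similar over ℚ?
Yes.

Two matrices over a field are similar if and only if they have the same invariant factors.

Both A and B have characteristic polynomial (x + 4)^3 and minimal polynomial (x + 4)^2. Computing further, both have invariant factors x + 4, (x + 4)^2. Hence A and B are similar.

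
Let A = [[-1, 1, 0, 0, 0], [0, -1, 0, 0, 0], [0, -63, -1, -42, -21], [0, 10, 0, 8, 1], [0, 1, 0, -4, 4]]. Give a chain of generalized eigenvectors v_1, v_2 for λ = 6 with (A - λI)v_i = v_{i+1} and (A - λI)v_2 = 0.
v_1 = [[0, 0, -3, 0, 1]]^T, v_2 = [[0, 0, 0, 1, -2]]^T

We seek v_1 ∈ ker((A - 6I)^2) \ ker(A - 6I), then set v_{i+1} = (A - 6I) v_i.

One such chain is v_1 = [[0, 0, -3, 0, 1]]^T, v_2 = [[0, 0, 0, 1, -2]]^T. Check: (A - 6I) v_2 = [[0, 0, 0, 0, 0]]^T = 0.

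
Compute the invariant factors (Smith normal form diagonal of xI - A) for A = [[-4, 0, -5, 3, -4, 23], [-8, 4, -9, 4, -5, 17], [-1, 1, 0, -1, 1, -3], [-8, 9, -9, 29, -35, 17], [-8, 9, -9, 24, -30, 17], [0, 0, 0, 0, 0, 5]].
The Jordan structure of A has elementary divisors (x + 5)^2, (x - 2)^2, (x - 5), (x - 5). Arranging the block sizes at each eigenvalue in decreasing order and taking row products gives the invariant factors.

Invariant factors (smallest first, each dividing the next): x - 5, (x - 5)(x - 2)^2(x + 5)^2.

Check: the last factor (x - 5)(x - 2)^2(x + 5)^2 is the minimal polynomial, and the product (x - 5)^2(x - 2)^2(x + 5)^2 is the characteristic polynomial.

x - 5, (x - 5)(x - 2)^2(x + 5)^2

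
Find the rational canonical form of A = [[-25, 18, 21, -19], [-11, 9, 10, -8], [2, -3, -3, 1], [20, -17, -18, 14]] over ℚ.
R = [[0, 0, 0, 2], [1, 0, 0, 1], [0, 1, 0, -5], [0, 0, 1, -5]]

The invariant factors of A (the non-unit diagonal entries of the Smith normal form of xI - A over ℚ[x]) are (x + 1)^2(x^2 + 3x - 2), each dividing the next. The characteristic polynomial is their product, (x + 1)^2(x^2 + 3x - 2).

The rational canonical form is the block-diagonal matrix of companion matrices C(f_i):
R = [[0, 0, 0, 2], [1, 0, 0, 1], [0, 1, 0, -5], [0, 0, 1, -5]].

Note the characteristic polynomial does not split into linear factors over ℚ, so A has no Jordan form over ℚ; the rational canonical form exists over any field.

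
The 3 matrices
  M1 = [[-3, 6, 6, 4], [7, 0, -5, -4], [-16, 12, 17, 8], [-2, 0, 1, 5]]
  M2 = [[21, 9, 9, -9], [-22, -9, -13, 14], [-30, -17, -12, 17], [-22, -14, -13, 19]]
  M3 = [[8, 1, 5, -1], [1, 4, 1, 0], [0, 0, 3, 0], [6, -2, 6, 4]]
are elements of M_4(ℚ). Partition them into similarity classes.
Characteristic polynomials: χ_{M1} = (x - 6)(x - 5)^2(x - 3), χ_{M2} = (x - 6)(x - 5)^2(x - 3), χ_{M3} = (x - 6)(x - 5)^2(x - 3).

{M1, M2, M3}: invariant factors (x - 6)(x - 5)^2(x - 3).

Matrices are similar if and only if their invariant-factor lists agree; the partition into similarity classes is {M1, M2, M3}.

1 class: {M1, M2, M3}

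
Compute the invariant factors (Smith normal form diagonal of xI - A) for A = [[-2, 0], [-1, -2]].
The Jordan structure of A has elementary divisors (x + 2)^2. Arranging the block sizes at each eigenvalue in decreasing order and taking row products gives the invariant factors.

Invariant factors (smallest first, each dividing the next): (x + 2)^2.

Check: the last factor (x + 2)^2 is the minimal polynomial, and the product (x + 2)^2 is the characteristic polynomial.

(x + 2)^2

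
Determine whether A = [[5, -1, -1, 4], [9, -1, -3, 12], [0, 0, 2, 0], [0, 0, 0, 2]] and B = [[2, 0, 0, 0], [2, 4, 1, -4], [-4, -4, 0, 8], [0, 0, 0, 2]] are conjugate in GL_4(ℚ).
Yes.

Two matrices over a field are similar if and only if they have the same invariant factors.

Both A and B have characteristic polynomial (x - 2)^4 and minimal polynomial (x - 2)^2. Computing further, both have invariant factors x - 2, x - 2, (x - 2)^2. Hence A and B are similar.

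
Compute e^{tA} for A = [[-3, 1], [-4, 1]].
e^{tA} = [[(1 - 2*t)*e^{-t}, t*e^{-t}], [-4*t*e^{-t}, (2*t + 1)*e^{-t}]]

A has Jordan form J = [[-1, 1], [0, -1]] with A = PJP^{-1}, so e^{tA} = P e^{tJ} P^{-1}.

For a Jordan block J_k(λ), e^{tJ_k(λ)} = e^{λt} · (I + tN + t^2 N^2/2! + ... + t^{k-1} N^{k-1}/(k-1)!) where N is the nilpotent superdiagonal part.

Assembling the blocks and conjugating back gives the entries of e^{tA} as shown above.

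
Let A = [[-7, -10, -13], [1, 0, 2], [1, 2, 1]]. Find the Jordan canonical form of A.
J = [[-2, 1, 0], [0, -2, 1], [0, 0, -2]]

The characteristic polynomial is det(xI - A) = (x + 2)^3, so the eigenvalues are -2 (algebraic multiplicity 3).

For λ = -2: rank(A + 2I) = 2, rank((A + 2I)^2) = 1, rank((A + 2I)^3) = 0. The eigenspace has dimension 3 - 2 = 1, so there is 1 Jordan block; the rank sequence gives block sizes [3].

Assembling the blocks gives the Jordan form J above.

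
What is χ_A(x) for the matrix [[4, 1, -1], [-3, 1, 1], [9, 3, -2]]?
χ_A(x) = (x - 1)^3

xI - A = [[x - 4, -1, 1], [3, x - 1, -1], [-9, -3, x + 2]].

Expanding det(xI - A) along the first row:
det(xI - A) = + (x - 4)·det([[x - 1, -1], [-3, x + 2]]) - (-1)·det([[3, -1], [-9, x + 2]]) + (1)·det([[3, x - 1], [-9, -3]]).

Evaluating gives χ_A(x) = x^3 - 3x^2 + 3x - 1 = (x - 1)^3.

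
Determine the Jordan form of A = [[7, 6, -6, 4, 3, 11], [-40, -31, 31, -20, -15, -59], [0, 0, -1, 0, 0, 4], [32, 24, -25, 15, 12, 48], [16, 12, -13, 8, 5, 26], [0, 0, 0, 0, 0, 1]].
The characteristic polynomial is det(xI - A) = (x - 1)(x + 1)^5, so the eigenvalues are -1 (algebraic multiplicity 5), 1 (algebraic multiplicity 1).

For λ = -1: rank(A + I) = 3, rank((A + I)^2) = 2, rank((A + I)^3) = 1. The eigenspace has dimension 6 - 3 = 3, so there are 3 Jordan blocks; the rank sequence gives block sizes [3, 1, 1].

For λ = 1: algebraic multiplicity 1 gives one 1×1 block.

Assembling the blocks gives the Jordan form J above.

J = [[-1, 1, 0, 0, 0, 0], [0, -1, 1, 0, 0, 0], [0, 0, -1, 0, 0, 0], [0, 0, 0, -1, 0, 0], [0, 0, 0, 0, -1, 0], [0, 0, 0, 0, 0, 1]]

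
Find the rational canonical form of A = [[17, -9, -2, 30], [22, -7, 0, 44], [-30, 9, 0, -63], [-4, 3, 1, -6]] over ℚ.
R = [[0, -3, 0, 0], [1, 2, 0, 0], [0, 0, 0, -3], [0, 0, 1, 2]]

The invariant factors of A (the non-unit diagonal entries of the Smith normal form of xI - A over ℚ[x]) are x^2 - 2x + 3, x^2 - 2x + 3, each dividing the next. The characteristic polynomial is their product, (x^2 - 2x + 3)^2.

The rational canonical form is the block-diagonal matrix of companion matrices C(f_i):
R = [[0, -3, 0, 0], [1, 2, 0, 0], [0, 0, 0, -3], [0, 0, 1, 2]].

Note the characteristic polynomial does not split into linear factors over ℚ, so A has no Jordan form over ℚ; the rational canonical form exists over any field.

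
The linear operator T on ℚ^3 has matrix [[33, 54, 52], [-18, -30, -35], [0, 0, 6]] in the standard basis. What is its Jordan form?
J = [[-3, 0, 0], [0, 6, 1], [0, 0, 6]]

The characteristic polynomial is det(xI - A) = (x - 6)^2(x + 3), so the eigenvalues are -3 (algebraic multiplicity 1), 6 (algebraic multiplicity 2).

For λ = -3: algebraic multiplicity 1 gives one 1×1 block.

For λ = 6: rank(A - 6I) = 2, rank((A - 6I)^2) = 1. The eigenspace has dimension 3 - 2 = 1, so there is 1 Jordan block; the rank sequence gives block sizes [2].

Assembling the blocks gives the Jordan form J above.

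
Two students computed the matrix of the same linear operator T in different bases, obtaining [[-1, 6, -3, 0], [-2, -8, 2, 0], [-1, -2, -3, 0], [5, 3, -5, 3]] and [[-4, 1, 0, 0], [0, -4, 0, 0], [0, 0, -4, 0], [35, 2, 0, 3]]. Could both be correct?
Two matrices over a field are similar if and only if they have the same invariant factors.

Both A and B have characteristic polynomial (x - 3)(x + 4)^3 and minimal polynomial (x - 3)(x + 4)^2. Computing further, both have invariant factors x + 4, (x - 3)(x + 4)^2. Hence A and B are similar.

Yes.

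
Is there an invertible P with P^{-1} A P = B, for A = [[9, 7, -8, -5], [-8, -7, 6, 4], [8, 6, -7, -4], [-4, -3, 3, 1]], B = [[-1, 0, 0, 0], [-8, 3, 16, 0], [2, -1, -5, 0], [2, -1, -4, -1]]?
Both have characteristic polynomial (x + 1)^4, but the minimal polynomial of A is (x + 1)^3 while the minimal polynomial of B is (x + 1)^2. The minimal polynomial is a similarity invariant, so A and B are not similar.

No.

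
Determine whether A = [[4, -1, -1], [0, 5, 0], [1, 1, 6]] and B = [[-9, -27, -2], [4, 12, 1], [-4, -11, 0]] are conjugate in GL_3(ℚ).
No.

trace(A) = 15 but trace(B) = 3. The trace is a similarity invariant, so A and B are not similar.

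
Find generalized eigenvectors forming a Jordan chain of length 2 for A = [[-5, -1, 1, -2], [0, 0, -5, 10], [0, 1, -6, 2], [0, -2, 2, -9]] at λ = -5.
We seek v_1 ∈ ker((A + 5I)^2) \ ker(A + 5I), then set v_{i+1} = (A + 5I) v_i.

One such chain is v_1 = [[0, 2, 3, 0]]^T, v_2 = [[1, -5, -1, 2]]^T. Check: (A + 5I) v_2 = [[0, 0, 0, 0]]^T = 0.

v_1 = [[0, 2, 3, 0]]^T, v_2 = [[1, -5, -1, 2]]^T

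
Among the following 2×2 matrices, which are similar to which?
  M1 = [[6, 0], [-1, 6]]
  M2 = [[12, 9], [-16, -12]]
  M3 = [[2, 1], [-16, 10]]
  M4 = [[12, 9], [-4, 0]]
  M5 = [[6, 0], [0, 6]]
Characteristic polynomials: χ_{M1} = (x - 6)^2, χ_{M2} = x^2, χ_{M3} = (x - 6)^2, χ_{M4} = (x - 6)^2, χ_{M5} = (x - 6)^2.

{M1, M3, M4}: invariant factors (x - 6)^2.

{M2}: invariant factors x^2.

{M5}: invariant factors x - 6, x - 6.

Matrices are similar if and only if their invariant-factor lists agree; the partition into similarity classes is {M1, M3, M4}, {M2}, {M5}.

3 classes: {M1, M3, M4}, {M2}, {M5}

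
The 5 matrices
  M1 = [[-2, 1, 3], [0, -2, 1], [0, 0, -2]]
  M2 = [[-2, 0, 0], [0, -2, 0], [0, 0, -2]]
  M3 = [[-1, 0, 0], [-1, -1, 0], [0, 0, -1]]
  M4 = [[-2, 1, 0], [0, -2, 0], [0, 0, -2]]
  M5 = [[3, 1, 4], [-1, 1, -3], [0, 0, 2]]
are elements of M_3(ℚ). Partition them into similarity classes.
Characteristic polynomials: χ_{M1} = (x + 2)^3, χ_{M2} = (x + 2)^3, χ_{M3} = (x + 1)^3, χ_{M4} = (x + 2)^3, χ_{M5} = (x - 2)^3.

{M1}: invariant factors (x + 2)^3.

{M2}: invariant factors x + 2, x + 2, x + 2.

{M3}: invariant factors x + 1, (x + 1)^2.

{M4}: invariant factors x + 2, (x + 2)^2.

{M5}: invariant factors (x - 2)^3.

Matrices are similar if and only if their invariant-factor lists agree; the partition into similarity classes is {M1}, {M2}, {M3}, {M4}, {M5}.

5 classes: {M1}, {M2}, {M3}, {M4}, {M5}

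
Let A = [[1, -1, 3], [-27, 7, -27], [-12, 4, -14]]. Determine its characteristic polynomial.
χ_A(x) = (x + 2)^3

xI - A = [[x - 1, 1, -3], [27, x - 7, 27], [12, -4, x + 14]].

Expanding det(xI - A) along the first row:
det(xI - A) = + (x - 1)·det([[x - 7, 27], [-4, x + 14]]) - (1)·det([[27, 27], [12, x + 14]]) + (-3)·det([[27, x - 7], [12, -4]]).

Evaluating gives χ_A(x) = x^3 + 6x^2 + 12x + 8 = (x + 2)^3.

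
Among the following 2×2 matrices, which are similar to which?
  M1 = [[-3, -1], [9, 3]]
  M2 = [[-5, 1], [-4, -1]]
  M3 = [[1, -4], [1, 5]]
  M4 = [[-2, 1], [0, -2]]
4 classes: {M1}, {M2}, {M3}, {M4}

Characteristic polynomials: χ_{M1} = x^2, χ_{M2} = (x + 3)^2, χ_{M3} = (x - 3)^2, χ_{M4} = (x + 2)^2.

{M1}: invariant factors x^2.

{M2}: invariant factors (x + 3)^2.

{M3}: invariant factors (x - 3)^2.

{M4}: invariant factors (x + 2)^2.

Matrices are similar if and only if their invariant-factor lists agree; the partition into similarity classes is {M1}, {M2}, {M3}, {M4}.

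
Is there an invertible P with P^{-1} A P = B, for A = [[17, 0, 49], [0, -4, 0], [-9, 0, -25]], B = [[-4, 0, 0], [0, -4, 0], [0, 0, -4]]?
No.

Both have characteristic polynomial (x + 4)^3, but the minimal polynomial of A is (x + 4)^2 while the minimal polynomial of B is x + 4. The minimal polynomial is a similarity invariant, so A and B are not similar.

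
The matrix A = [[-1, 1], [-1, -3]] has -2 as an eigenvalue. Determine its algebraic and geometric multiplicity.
The characteristic polynomial is (x + 2)^2, so the factor x + 2 appears with exponent 2: the algebraic multiplicity is 2.

rank(A + 2I) = 1, so the eigenspace has dimension 2 - 1 = 1: the geometric multiplicity is 1.

Since 1 < 2, A is not diagonalizable.

algebraic multiplicity 2, geometric multiplicity 1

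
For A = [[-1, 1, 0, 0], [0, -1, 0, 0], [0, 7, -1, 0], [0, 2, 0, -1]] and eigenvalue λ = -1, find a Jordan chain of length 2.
v_1 = [[0, -1, -2, -1]]^T, v_2 = [[-1, 0, -7, -2]]^T

We seek v_1 ∈ ker((A + I)^2) \ ker(A + I), then set v_{i+1} = (A + I) v_i.

One such chain is v_1 = [[0, -1, -2, -1]]^T, v_2 = [[-1, 0, -7, -2]]^T. Check: (A + I) v_2 = [[0, 0, 0, 0]]^T = 0.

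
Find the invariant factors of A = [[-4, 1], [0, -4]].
The Jordan structure of A has elementary divisors (x + 4)^2. Arranging the block sizes at each eigenvalue in decreasing order and taking row products gives the invariant factors.

Invariant factors (smallest first, each dividing the next): (x + 4)^2.

Check: the last factor (x + 4)^2 is the minimal polynomial, and the product (x + 4)^2 is the characteristic polynomial.

(x + 4)^2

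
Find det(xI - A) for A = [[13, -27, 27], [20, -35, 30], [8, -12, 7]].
xI - A = [[x - 13, 27, -27], [-20, x + 35, -30], [-8, 12, x - 7]].

Expanding det(xI - A) along the first row:
det(xI - A) = + (x - 13)·det([[x + 35, -30], [12, x - 7]]) - (27)·det([[-20, -30], [-8, x - 7]]) + (-27)·det([[-20, x + 35], [-8, 12]]).

Evaluating gives χ_A(x) = x^3 + 15x^2 + 75x + 125 = (x + 5)^3.

χ_A(x) = (x + 5)^3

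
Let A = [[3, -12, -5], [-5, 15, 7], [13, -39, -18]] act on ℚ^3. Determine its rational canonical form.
R = [[0, 0, -3], [1, 0, 1], [0, 1, 0]]

The invariant factors of A (the non-unit diagonal entries of the Smith normal form of xI - A over ℚ[x]) are x^3 - x + 3, each dividing the next. The characteristic polynomial is their product, x^3 - x + 3.

The rational canonical form is the block-diagonal matrix of companion matrices C(f_i):
R = [[0, 0, -3], [1, 0, 1], [0, 1, 0]].

Note the characteristic polynomial does not split into linear factors over ℚ, so A has no Jordan form over ℚ; the rational canonical form exists over any field.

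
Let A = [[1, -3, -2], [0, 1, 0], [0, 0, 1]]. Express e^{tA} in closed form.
A has Jordan form J = [[1, 1, 0], [0, 1, 0], [0, 0, 1]] with A = PJP^{-1}, so e^{tA} = P e^{tJ} P^{-1}.

For a Jordan block J_k(λ), e^{tJ_k(λ)} = e^{λt} · (I + tN + t^2 N^2/2! + ... + t^{k-1} N^{k-1}/(k-1)!) where N is the nilpotent superdiagonal part.

Assembling the blocks and conjugating back gives the entries of e^{tA} as shown above.

e^{tA} = [[e^{t}, -3*t*e^{t}, -2*t*e^{t}], [0, e^{t}, 0], [0, 0, e^{t}]]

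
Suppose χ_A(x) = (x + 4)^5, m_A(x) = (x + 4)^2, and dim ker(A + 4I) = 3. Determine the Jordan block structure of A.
λ = -4: algebraic multiplicity 5 (exponent in χ_A), largest block size 2 (exponent in m_A), 3 blocks (geometric multiplicity). These force block sizes [2, 2, 1].

Jordan blocks: (-4, 2), (-4, 2), (-4, 1)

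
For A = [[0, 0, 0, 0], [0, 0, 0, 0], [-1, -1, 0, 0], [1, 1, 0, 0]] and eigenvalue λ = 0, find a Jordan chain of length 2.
We seek v_1 ∈ ker(A^2) \ ker(A), then set v_{i+1} = A v_i.

One such chain is v_1 = [[0, 1, 2, 0]]^T, v_2 = [[0, 0, -1, 1]]^T. Check: A v_2 = [[0, 0, 0, 0]]^T = 0.

v_1 = [[0, 1, 2, 0]]^T, v_2 = [[0, 0, -1, 1]]^T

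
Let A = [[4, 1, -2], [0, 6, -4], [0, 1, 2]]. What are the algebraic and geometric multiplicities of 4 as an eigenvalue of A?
The characteristic polynomial is (x - 4)^3, so the factor x - 4 appears with exponent 3: the algebraic multiplicity is 3.

rank(A - 4I) = 1, so the eigenspace has dimension 3 - 1 = 2: the geometric multiplicity is 2.

Since 2 < 3, A is not diagonalizable.

algebraic multiplicity 3, geometric multiplicity 2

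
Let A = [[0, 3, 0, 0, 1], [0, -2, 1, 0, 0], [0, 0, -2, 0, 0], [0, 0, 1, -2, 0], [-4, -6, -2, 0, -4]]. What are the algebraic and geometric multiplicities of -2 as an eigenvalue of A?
The characteristic polynomial is (x + 2)^5, so the factor x + 2 appears with exponent 5: the algebraic multiplicity is 5.

rank(A + 2I) = 2, so the eigenspace has dimension 5 - 2 = 3: the geometric multiplicity is 3.

Since 3 < 5, A is not diagonalizable.

algebraic multiplicity 5, geometric multiplicity 3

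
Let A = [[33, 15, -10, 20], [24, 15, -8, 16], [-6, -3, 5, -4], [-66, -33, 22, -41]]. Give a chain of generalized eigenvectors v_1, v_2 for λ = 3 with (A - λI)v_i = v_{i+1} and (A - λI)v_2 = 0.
We seek v_1 ∈ ker((A - 3I)^2) \ ker(A - 3I), then set v_{i+1} = (A - 3I) v_i.

One such chain is v_1 = [[1, 1, 0, -2]]^T, v_2 = [[5, 4, -1, -11]]^T. Check: (A - 3I) v_2 = [[0, 0, 0, 0]]^T = 0.

v_1 = [[1, 1, 0, -2]]^T, v_2 = [[5, 4, -1, -11]]^T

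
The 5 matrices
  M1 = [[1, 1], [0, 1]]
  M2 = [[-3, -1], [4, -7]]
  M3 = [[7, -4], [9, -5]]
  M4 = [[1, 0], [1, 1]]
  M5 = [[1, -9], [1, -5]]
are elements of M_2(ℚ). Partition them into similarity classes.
Characteristic polynomials: χ_{M1} = (x - 1)^2, χ_{M2} = (x + 5)^2, χ_{M3} = (x - 1)^2, χ_{M4} = (x - 1)^2, χ_{M5} = (x + 2)^2.

{M1, M3, M4}: invariant factors (x - 1)^2.

{M2}: invariant factors (x + 5)^2.

{M5}: invariant factors (x + 2)^2.

Matrices are similar if and only if their invariant-factor lists agree; the partition into similarity classes is {M1, M3, M4}, {M2}, {M5}.

3 classes: {M1, M3, M4}, {M2}, {M5}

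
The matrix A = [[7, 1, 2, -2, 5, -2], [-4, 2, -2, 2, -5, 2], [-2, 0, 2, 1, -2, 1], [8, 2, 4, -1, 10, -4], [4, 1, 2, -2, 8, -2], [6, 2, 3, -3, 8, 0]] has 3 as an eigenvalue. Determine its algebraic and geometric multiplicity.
The characteristic polynomial is (x - 3)^6, so the factor x - 3 appears with exponent 6: the algebraic multiplicity is 6.

rank(A - 3I) = 2, so the eigenspace has dimension 6 - 2 = 4: the geometric multiplicity is 4.

Since 4 < 6, A is not diagonalizable.

algebraic multiplicity 6, geometric multiplicity 4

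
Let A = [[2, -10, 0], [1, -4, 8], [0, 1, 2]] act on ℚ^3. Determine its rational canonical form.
R = [[0, 0, -12], [1, 0, 10], [0, 1, 0]]

The invariant factors of A (the non-unit diagonal entries of the Smith normal form of xI - A over ℚ[x]) are (x - 2)(x^2 + 2x - 6), each dividing the next. The characteristic polynomial is their product, (x - 2)(x^2 + 2x - 6).

The rational canonical form is the block-diagonal matrix of companion matrices C(f_i):
R = [[0, 0, -12], [1, 0, 10], [0, 1, 0]].

Note the characteristic polynomial does not split into linear factors over ℚ, so A has no Jordan form over ℚ; the rational canonical form exists over any field.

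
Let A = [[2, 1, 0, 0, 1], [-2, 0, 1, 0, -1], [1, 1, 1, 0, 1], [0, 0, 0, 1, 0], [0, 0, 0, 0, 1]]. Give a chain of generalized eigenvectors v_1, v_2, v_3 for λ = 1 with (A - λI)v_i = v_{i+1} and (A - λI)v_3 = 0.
We seek v_1 ∈ ker((A - I)^3) \ ker((A - I)^2), then set v_{i+1} = (A - I) v_i.

One such chain is v_1 = [[0, -1, 1, 0, 1]]^T, v_2 = [[0, 1, 0, 0, 0]]^T, v_3 = [[1, -1, 1, 0, 0]]^T. Check: (A - I) v_3 = [[0, 0, 0, 0, 0]]^T = 0.

v_1 = [[0, -1, 1, 0, 1]]^T, v_2 = [[0, 1, 0, 0, 0]]^T, v_3 = [[1, -1, 1, 0, 0]]^T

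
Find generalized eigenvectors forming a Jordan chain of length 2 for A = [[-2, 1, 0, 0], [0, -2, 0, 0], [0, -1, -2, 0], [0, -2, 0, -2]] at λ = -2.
v_1 = [[-1, 1, -3, 0]]^T, v_2 = [[1, 0, -1, -2]]^T

We seek v_1 ∈ ker((A + 2I)^2) \ ker(A + 2I), then set v_{i+1} = (A + 2I) v_i.

One such chain is v_1 = [[-1, 1, -3, 0]]^T, v_2 = [[1, 0, -1, -2]]^T. Check: (A + 2I) v_2 = [[0, 0, 0, 0]]^T = 0.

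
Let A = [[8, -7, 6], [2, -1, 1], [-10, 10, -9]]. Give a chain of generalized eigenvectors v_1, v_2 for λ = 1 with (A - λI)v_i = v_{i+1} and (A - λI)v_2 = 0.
v_1 = [[1, 0, -1]]^T, v_2 = [[1, 1, 0]]^T

We seek v_1 ∈ ker((A - I)^2) \ ker(A - I), then set v_{i+1} = (A - I) v_i.

One such chain is v_1 = [[1, 0, -1]]^T, v_2 = [[1, 1, 0]]^T. Check: (A - I) v_2 = [[0, 0, 0]]^T = 0.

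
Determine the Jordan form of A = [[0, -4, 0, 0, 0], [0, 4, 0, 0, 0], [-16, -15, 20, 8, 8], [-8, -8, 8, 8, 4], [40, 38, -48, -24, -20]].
The characteristic polynomial is det(xI - A) = x^2(x - 4)^3, so the eigenvalues are 0 (algebraic multiplicity 2), 4 (algebraic multiplicity 3).

For λ = 0: rank(A) = 3. The eigenspace has dimension 5 - 3 = 2, so there are 2 Jordan blocks; the rank sequence gives block sizes [1, 1].

For λ = 4: rank(A - 4I) = 3, rank((A - 4I)^2) = 2. The eigenspace has dimension 5 - 3 = 2, so there are 2 Jordan blocks; the rank sequence gives block sizes [2, 1].

Assembling the blocks gives the Jordan form J above.

J = [[0, 0, 0, 0, 0], [0, 0, 0, 0, 0], [0, 0, 4, 1, 0], [0, 0, 0, 4, 0], [0, 0, 0, 0, 4]]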